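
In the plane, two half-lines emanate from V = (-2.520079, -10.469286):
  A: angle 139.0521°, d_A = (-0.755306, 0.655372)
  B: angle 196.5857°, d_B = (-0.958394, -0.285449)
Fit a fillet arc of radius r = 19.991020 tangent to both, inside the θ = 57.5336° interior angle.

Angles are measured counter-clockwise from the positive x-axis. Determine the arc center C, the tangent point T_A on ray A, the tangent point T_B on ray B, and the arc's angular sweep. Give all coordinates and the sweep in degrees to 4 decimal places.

center=(-43.1250,-1.7042) T_A=(-30.0234,13.3951) T_B=(-37.4185,-20.8635) sweep=122.4664

bisector direction at 167.8189° = (-0.977486,0.211002)
center distance |VC| = r/sin(θ/2) = 19.991020/sin(28.7668°) = 41.540143
C = V + |VC|·bis = (-43.1250,-1.7042)
T_A = V + ((C−V)·d_A)·d_A = V + 36.4135·d_A = (-30.0234,13.3951)
T_B = V + ((C−V)·d_B)·d_B = V + 36.4135·d_B = (-37.4185,-20.8635)
sweep = 180° − θ = 122.4664°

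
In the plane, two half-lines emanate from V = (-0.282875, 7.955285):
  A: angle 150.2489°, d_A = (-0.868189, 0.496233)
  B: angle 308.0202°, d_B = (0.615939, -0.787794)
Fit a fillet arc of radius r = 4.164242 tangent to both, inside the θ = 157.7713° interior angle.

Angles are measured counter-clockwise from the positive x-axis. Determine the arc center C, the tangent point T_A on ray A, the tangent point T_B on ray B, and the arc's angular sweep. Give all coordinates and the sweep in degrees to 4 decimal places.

center=(-3.0596,4.7459) T_A=(-0.9931,8.3612) T_B=(0.2210,7.3108) sweep=22.2287

bisector direction at 229.1345° = (-0.654285,-0.756248)
center distance |VC| = r/sin(θ/2) = 4.164242/sin(78.8856°) = 4.243838
C = V + |VC|·bis = (-3.0596,4.7459)
T_A = V + ((C−V)·d_A)·d_A = V + 0.8181·d_A = (-0.9931,8.3612)
T_B = V + ((C−V)·d_B)·d_B = V + 0.8181·d_B = (0.2210,7.3108)
sweep = 180° − θ = 22.2287°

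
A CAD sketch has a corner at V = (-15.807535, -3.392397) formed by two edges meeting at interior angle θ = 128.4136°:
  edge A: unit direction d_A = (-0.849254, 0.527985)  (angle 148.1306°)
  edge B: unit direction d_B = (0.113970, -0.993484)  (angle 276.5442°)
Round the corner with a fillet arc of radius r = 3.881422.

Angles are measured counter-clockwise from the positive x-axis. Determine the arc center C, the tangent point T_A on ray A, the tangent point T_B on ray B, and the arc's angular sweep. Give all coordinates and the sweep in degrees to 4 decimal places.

bisector direction at 212.3374° = (-0.844913,-0.534904)
center distance |VC| = r/sin(θ/2) = 3.881422/sin(64.2068°) = 4.310917
C = V + |VC|·bis = (-19.4499,-5.6983)
T_A = V + ((C−V)·d_A)·d_A = V + 1.8758·d_A = (-17.4006,-2.4020)
T_B = V + ((C−V)·d_B)·d_B = V + 1.8758·d_B = (-15.5938,-5.2560)
sweep = 180° − θ = 51.5864°

center=(-19.4499,-5.6983) T_A=(-17.4006,-2.4020) T_B=(-15.5938,-5.2560) sweep=51.5864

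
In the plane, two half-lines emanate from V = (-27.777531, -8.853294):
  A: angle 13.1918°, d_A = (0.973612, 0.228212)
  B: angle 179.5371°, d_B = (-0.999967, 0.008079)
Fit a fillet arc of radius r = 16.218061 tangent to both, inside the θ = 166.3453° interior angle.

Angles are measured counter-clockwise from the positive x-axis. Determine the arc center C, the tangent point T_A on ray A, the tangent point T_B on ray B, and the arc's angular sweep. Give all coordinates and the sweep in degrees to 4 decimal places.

center=(-29.5882,7.3799) T_A=(-25.8870,-8.4102) T_B=(-29.7192,-8.8376) sweep=13.6547

bisector direction at 96.3645° = (-0.110852,0.993837)
center distance |VC| = r/sin(θ/2) = 16.218061/sin(83.1727°) = 16.333887
C = V + |VC|·bis = (-29.5882,7.3799)
T_A = V + ((C−V)·d_A)·d_A = V + 1.9417·d_A = (-25.8870,-8.4102)
T_B = V + ((C−V)·d_B)·d_B = V + 1.9417·d_B = (-29.7192,-8.8376)
sweep = 180° − θ = 13.6547°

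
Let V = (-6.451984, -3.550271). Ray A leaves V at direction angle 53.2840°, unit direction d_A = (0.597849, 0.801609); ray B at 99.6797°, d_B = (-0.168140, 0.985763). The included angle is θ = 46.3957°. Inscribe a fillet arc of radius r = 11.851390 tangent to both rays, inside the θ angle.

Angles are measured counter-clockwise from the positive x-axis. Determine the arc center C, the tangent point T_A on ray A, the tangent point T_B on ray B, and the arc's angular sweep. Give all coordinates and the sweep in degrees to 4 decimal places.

bisector direction at 76.4818° = (0.233753,0.972296)
center distance |VC| = r/sin(θ/2) = 11.851390/sin(23.1978°) = 30.086740
C = V + |VC|·bis = (0.5809,25.7029)
T_A = V + ((C−V)·d_A)·d_A = V + 27.6542·d_A = (10.0811,18.6176)
T_B = V + ((C−V)·d_B)·d_B = V + 27.6542·d_B = (-11.1018,23.7102)
sweep = 180° − θ = 133.6043°

center=(0.5809,25.7029) T_A=(10.0811,18.6176) T_B=(-11.1018,23.7102) sweep=133.6043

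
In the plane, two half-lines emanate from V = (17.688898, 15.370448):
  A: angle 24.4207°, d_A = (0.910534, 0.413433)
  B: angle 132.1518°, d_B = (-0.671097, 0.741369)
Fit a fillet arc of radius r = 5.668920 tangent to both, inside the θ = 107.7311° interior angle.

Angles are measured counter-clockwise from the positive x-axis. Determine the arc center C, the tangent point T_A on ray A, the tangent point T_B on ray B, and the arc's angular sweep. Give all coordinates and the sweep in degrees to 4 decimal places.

bisector direction at 78.2862° = (0.203022,0.979174)
center distance |VC| = r/sin(θ/2) = 5.668920/sin(53.8655°) = 7.019157
C = V + |VC|·bis = (19.1139,22.2434)
T_A = V + ((C−V)·d_A)·d_A = V + 4.1391·d_A = (21.4577,17.0817)
T_B = V + ((C−V)·d_B)·d_B = V + 4.1391·d_B = (14.9112,18.4390)
sweep = 180° − θ = 72.2689°

center=(19.1139,22.2434) T_A=(21.4577,17.0817) T_B=(14.9112,18.4390) sweep=72.2689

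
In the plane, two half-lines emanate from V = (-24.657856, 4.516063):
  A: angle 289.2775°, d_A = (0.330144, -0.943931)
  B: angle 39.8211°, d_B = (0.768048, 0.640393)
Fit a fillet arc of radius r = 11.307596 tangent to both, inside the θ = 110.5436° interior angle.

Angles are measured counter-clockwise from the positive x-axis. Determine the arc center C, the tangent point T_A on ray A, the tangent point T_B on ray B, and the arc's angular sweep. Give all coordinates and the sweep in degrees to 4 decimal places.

center=(-11.3966,0.8507) T_A=(-22.0702,-2.8825) T_B=(-18.6379,9.5355) sweep=69.4564

bisector direction at 344.5493° = (0.963860,-0.266409)
center distance |VC| = r/sin(θ/2) = 11.307596/sin(55.2718°) = 13.758480
C = V + |VC|·bis = (-11.3966,0.8507)
T_A = V + ((C−V)·d_A)·d_A = V + 7.8380·d_A = (-22.0702,-2.8825)
T_B = V + ((C−V)·d_B)·d_B = V + 7.8380·d_B = (-18.6379,9.5355)
sweep = 180° − θ = 69.4564°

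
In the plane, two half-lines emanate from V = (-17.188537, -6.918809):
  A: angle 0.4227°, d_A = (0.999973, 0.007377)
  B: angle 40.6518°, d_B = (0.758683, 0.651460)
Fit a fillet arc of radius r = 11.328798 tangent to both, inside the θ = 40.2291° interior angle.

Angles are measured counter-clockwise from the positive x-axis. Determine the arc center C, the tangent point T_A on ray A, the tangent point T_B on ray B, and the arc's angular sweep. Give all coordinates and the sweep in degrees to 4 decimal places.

center=(13.6601,4.6379) T_A=(13.7437,-6.6906) T_B=(6.2798,13.2328) sweep=139.7709

bisector direction at 20.5373° = (0.936444,0.350816)
center distance |VC| = r/sin(θ/2) = 11.328798/sin(20.1146°) = 32.942305
C = V + |VC|·bis = (13.6601,4.6379)
T_A = V + ((C−V)·d_A)·d_A = V + 30.9331·d_A = (13.7437,-6.6906)
T_B = V + ((C−V)·d_B)·d_B = V + 30.9331·d_B = (6.2798,13.2328)
sweep = 180° − θ = 139.7709°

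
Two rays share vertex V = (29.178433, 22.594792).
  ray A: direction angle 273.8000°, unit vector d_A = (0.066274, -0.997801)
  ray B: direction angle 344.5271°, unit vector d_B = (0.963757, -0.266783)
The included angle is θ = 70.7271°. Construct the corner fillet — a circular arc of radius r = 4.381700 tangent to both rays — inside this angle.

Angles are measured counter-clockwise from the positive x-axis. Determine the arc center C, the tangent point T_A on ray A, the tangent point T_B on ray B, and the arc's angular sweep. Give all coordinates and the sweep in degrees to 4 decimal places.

bisector direction at 309.1635° = (0.631536,-0.775346)
center distance |VC| = r/sin(θ/2) = 4.381700/sin(35.3635°) = 7.570808
C = V + |VC|·bis = (33.9597,16.7248)
T_A = V + ((C−V)·d_A)·d_A = V + 6.1740·d_A = (29.5876,16.4344)
T_B = V + ((C−V)·d_B)·d_B = V + 6.1740·d_B = (35.1286,20.9477)
sweep = 180° − θ = 109.2729°

center=(33.9597,16.7248) T_A=(29.5876,16.4344) T_B=(35.1286,20.9477) sweep=109.2729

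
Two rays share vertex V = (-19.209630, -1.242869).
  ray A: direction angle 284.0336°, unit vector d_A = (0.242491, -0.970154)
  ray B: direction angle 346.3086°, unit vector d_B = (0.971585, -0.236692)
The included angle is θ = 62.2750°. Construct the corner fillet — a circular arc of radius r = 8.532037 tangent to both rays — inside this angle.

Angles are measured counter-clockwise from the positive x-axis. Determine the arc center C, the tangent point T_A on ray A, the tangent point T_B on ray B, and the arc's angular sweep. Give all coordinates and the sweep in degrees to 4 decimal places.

center=(-7.5076,-12.8752) T_A=(-15.7850,-14.9442) T_B=(-5.4881,-4.5856) sweep=117.7250

bisector direction at 315.1711° = (0.709215,-0.704992)
center distance |VC| = r/sin(θ/2) = 8.532037/sin(31.1375°) = 16.499984
C = V + |VC|·bis = (-7.5076,-12.8752)
T_A = V + ((C−V)·d_A)·d_A = V + 14.1228·d_A = (-15.7850,-14.9442)
T_B = V + ((C−V)·d_B)·d_B = V + 14.1228·d_B = (-5.4881,-4.5856)
sweep = 180° − θ = 117.7250°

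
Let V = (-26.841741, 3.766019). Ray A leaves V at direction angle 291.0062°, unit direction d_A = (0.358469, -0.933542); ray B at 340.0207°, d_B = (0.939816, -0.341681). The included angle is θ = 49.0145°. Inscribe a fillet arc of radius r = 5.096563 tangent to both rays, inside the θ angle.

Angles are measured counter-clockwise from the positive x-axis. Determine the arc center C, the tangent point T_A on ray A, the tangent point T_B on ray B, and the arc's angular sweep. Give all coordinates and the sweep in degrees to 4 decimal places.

center=(-18.0763,-4.8437) T_A=(-22.8342,-6.6706) T_B=(-16.3349,-0.0538) sweep=130.9855

bisector direction at 315.5135° = (0.713415,-0.700742)
center distance |VC| = r/sin(θ/2) = 5.096563/sin(24.5072°) = 12.286548
C = V + |VC|·bis = (-18.0763,-4.8437)
T_A = V + ((C−V)·d_A)·d_A = V + 11.1796·d_A = (-22.8342,-6.6706)
T_B = V + ((C−V)·d_B)·d_B = V + 11.1796·d_B = (-16.3349,-0.0538)
sweep = 180° − θ = 130.9855°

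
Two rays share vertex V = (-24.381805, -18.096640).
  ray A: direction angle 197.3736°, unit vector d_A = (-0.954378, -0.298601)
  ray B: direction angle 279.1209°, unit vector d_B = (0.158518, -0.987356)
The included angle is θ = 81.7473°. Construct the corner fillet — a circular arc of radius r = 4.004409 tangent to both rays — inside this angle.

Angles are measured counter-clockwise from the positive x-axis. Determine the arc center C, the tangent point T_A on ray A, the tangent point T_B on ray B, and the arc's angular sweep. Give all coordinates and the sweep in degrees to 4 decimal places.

center=(-27.6021,-23.3000) T_A=(-28.7978,-19.4783) T_B=(-23.6483,-22.6652) sweep=98.2527

bisector direction at 238.2473° = (-0.526255,-0.850327)
center distance |VC| = r/sin(θ/2) = 4.004409/sin(40.8736°) = 6.119271
C = V + |VC|·bis = (-27.6021,-23.3000)
T_A = V + ((C−V)·d_A)·d_A = V + 4.6271·d_A = (-28.7978,-19.4783)
T_B = V + ((C−V)·d_B)·d_B = V + 4.6271·d_B = (-23.6483,-22.6652)
sweep = 180° − θ = 98.2527°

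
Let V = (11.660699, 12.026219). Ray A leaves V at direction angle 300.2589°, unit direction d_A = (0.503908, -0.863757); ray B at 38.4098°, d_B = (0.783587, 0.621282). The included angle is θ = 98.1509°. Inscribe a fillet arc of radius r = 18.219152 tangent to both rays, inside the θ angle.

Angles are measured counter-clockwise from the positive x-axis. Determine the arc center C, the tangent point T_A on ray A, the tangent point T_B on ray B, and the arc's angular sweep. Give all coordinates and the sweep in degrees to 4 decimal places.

center=(35.3572,7.5634) T_A=(19.6202,-1.6173) T_B=(24.0379,21.8397) sweep=81.8491

bisector direction at 349.3343° = (0.982724,-0.185077)
center distance |VC| = r/sin(θ/2) = 18.219152/sin(49.0754°) = 24.113031
C = V + |VC|·bis = (35.3572,7.5634)
T_A = V + ((C−V)·d_A)·d_A = V + 15.7956·d_A = (19.6202,-1.6173)
T_B = V + ((C−V)·d_B)·d_B = V + 15.7956·d_B = (24.0379,21.8397)
sweep = 180° − θ = 81.8491°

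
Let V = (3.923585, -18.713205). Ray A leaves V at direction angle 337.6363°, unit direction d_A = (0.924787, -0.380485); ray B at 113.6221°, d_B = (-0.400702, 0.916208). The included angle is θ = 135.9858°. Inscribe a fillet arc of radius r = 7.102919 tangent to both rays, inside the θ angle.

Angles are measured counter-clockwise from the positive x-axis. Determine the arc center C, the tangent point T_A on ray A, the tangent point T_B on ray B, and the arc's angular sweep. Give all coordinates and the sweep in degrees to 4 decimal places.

center=(9.2810,-13.2368) T_A=(6.5785,-19.8055) T_B=(2.7733,-16.0830) sweep=44.0142

bisector direction at 45.6292° = (0.699299,0.714829)
center distance |VC| = r/sin(θ/2) = 7.102919/sin(67.9929°) = 7.661129
C = V + |VC|·bis = (9.2810,-13.2368)
T_A = V + ((C−V)·d_A)·d_A = V + 2.8708·d_A = (6.5785,-19.8055)
T_B = V + ((C−V)·d_B)·d_B = V + 2.8708·d_B = (2.7733,-16.0830)
sweep = 180° − θ = 44.0142°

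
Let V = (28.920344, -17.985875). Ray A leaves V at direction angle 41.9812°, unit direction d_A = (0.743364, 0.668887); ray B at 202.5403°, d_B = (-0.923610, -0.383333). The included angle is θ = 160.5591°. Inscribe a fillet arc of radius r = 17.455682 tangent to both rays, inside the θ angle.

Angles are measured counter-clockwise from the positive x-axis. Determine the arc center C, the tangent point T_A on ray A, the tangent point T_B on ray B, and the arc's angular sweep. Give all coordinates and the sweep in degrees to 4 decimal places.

center=(19.4673,-3.0099) T_A=(31.1431,-15.9858) T_B=(26.1586,-19.1321) sweep=19.4409

bisector direction at 122.2608° = (-0.533773,0.845628)
center distance |VC| = r/sin(θ/2) = 17.455682/sin(80.2796°) = 17.709939
C = V + |VC|·bis = (19.4673,-3.0099)
T_A = V + ((C−V)·d_A)·d_A = V + 2.9902·d_A = (31.1431,-15.9858)
T_B = V + ((C−V)·d_B)·d_B = V + 2.9902·d_B = (26.1586,-19.1321)
sweep = 180° − θ = 19.4409°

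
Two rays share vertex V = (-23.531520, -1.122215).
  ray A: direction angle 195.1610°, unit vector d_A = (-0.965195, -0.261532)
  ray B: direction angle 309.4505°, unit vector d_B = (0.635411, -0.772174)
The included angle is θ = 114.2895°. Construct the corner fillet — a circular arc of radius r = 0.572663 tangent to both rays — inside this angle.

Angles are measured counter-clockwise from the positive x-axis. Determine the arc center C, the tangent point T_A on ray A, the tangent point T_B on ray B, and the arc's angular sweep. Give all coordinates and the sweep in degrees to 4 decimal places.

bisector direction at 252.3058° = (-0.303937,-0.952692)
center distance |VC| = r/sin(θ/2) = 0.572663/sin(57.1448°) = 0.681706
C = V + |VC|·bis = (-23.7387,-1.7717)
T_A = V + ((C−V)·d_A)·d_A = V + 0.3698·d_A = (-23.8885,-1.2189)
T_B = V + ((C−V)·d_B)·d_B = V + 0.3698·d_B = (-23.2965,-1.4078)
sweep = 180° − θ = 65.7105°

center=(-23.7387,-1.7717) T_A=(-23.8885,-1.2189) T_B=(-23.2965,-1.4078) sweep=65.7105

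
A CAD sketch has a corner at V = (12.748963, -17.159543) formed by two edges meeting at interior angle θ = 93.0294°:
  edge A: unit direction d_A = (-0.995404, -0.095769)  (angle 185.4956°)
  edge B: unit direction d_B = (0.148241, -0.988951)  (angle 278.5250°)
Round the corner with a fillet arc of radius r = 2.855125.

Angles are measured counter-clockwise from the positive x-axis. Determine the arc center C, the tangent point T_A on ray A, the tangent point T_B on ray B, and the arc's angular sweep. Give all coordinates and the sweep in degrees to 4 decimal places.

bisector direction at 232.0103° = (-0.615520,-0.788121)
center distance |VC| = r/sin(θ/2) = 2.855125/sin(46.5147°) = 3.935113
C = V + |VC|·bis = (10.3268,-20.2609)
T_A = V + ((C−V)·d_A)·d_A = V + 2.7080·d_A = (10.0534,-17.4189)
T_B = V + ((C−V)·d_B)·d_B = V + 2.7080·d_B = (13.1504,-19.8376)
sweep = 180° − θ = 86.9706°

center=(10.3268,-20.2609) T_A=(10.0534,-17.4189) T_B=(13.1504,-19.8376) sweep=86.9706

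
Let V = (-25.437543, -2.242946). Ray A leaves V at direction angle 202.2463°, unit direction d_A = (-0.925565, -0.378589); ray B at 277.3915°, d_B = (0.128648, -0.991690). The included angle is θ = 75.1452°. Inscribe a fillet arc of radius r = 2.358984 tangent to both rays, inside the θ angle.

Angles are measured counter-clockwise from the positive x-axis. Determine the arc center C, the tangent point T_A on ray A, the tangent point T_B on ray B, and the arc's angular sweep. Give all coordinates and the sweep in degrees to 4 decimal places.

center=(-27.3825,-5.5872) T_A=(-28.2755,-3.4038) T_B=(-25.0431,-5.2837) sweep=104.8548

bisector direction at 239.8189° = (-0.502735,-0.864441)
center distance |VC| = r/sin(θ/2) = 2.358984/sin(37.5726°) = 3.868670
C = V + |VC|·bis = (-27.3825,-5.5872)
T_A = V + ((C−V)·d_A)·d_A = V + 3.0662·d_A = (-28.2755,-3.4038)
T_B = V + ((C−V)·d_B)·d_B = V + 3.0662·d_B = (-25.0431,-5.2837)
sweep = 180° − θ = 104.8548°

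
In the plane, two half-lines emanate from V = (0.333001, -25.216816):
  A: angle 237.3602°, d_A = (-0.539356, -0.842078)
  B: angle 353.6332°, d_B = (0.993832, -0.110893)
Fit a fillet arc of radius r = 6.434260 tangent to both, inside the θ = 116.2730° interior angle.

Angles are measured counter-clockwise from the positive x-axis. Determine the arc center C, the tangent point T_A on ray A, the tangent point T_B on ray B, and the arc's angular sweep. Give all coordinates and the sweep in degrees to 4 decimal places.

center=(3.5941,-32.0549) T_A=(-1.8240,-28.5845) T_B=(4.3076,-25.6603) sweep=63.7270

bisector direction at 295.4967° = (0.430459,-0.902610)
center distance |VC| = r/sin(θ/2) = 6.434260/sin(58.1365°) = 7.575884
C = V + |VC|·bis = (3.5941,-32.0549)
T_A = V + ((C−V)·d_A)·d_A = V + 3.9993·d_A = (-1.8240,-28.5845)
T_B = V + ((C−V)·d_B)·d_B = V + 3.9993·d_B = (4.3076,-25.6603)
sweep = 180° − θ = 63.7270°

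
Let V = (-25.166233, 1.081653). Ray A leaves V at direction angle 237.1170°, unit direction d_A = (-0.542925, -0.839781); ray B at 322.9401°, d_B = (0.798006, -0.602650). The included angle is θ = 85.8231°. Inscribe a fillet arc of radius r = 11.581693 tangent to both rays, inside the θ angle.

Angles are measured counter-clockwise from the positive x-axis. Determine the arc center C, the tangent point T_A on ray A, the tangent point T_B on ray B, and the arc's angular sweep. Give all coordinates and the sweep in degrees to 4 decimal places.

bisector direction at 280.0285° = (0.174139,-0.984721)
center distance |VC| = r/sin(θ/2) = 11.581693/sin(42.9115°) = 17.010175
C = V + |VC|·bis = (-22.2041,-15.6686)
T_A = V + ((C−V)·d_A)·d_A = V + 12.4583·d_A = (-31.9302,-9.3806)
T_B = V + ((C−V)·d_B)·d_B = V + 12.4583·d_B = (-15.2244,-6.4264)
sweep = 180° − θ = 94.1769°

center=(-22.2041,-15.6686) T_A=(-31.9302,-9.3806) T_B=(-15.2244,-6.4264) sweep=94.1769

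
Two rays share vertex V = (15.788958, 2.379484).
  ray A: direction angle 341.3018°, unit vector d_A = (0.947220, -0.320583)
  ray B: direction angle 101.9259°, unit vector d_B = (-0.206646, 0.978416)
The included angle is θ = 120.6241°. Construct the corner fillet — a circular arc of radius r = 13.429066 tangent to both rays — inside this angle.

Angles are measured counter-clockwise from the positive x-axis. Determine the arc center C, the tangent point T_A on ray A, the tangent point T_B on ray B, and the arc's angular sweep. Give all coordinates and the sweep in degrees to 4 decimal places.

bisector direction at 41.6139° = (0.747638,0.664107)
center distance |VC| = r/sin(θ/2) = 13.429066/sin(60.3120°) = 15.458172
C = V + |VC|·bis = (27.3461,12.6454)
T_A = V + ((C−V)·d_A)·d_A = V + 7.6561·d_A = (23.0409,-0.0749)
T_B = V + ((C−V)·d_B)·d_B = V + 7.6561·d_B = (14.2069,9.8703)
sweep = 180° − θ = 59.3759°

center=(27.3461,12.6454) T_A=(23.0409,-0.0749) T_B=(14.2069,9.8703) sweep=59.3759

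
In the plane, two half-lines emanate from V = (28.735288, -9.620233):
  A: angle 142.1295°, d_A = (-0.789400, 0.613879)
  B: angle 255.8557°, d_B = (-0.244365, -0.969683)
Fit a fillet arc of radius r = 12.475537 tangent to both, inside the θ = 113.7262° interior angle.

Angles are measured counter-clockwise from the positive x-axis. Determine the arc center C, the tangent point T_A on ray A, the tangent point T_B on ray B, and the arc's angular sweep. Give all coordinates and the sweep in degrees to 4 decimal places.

center=(14.6478,-14.4689) T_A=(22.3063,-4.6207) T_B=(26.7451,-17.5175) sweep=66.2738

bisector direction at 198.9926° = (-0.945561,-0.325446)
center distance |VC| = r/sin(θ/2) = 12.475537/sin(56.8631°) = 14.898532
C = V + |VC|·bis = (14.6478,-14.4689)
T_A = V + ((C−V)·d_A)·d_A = V + 8.1442·d_A = (22.3063,-4.6207)
T_B = V + ((C−V)·d_B)·d_B = V + 8.1442·d_B = (26.7451,-17.5175)
sweep = 180° − θ = 66.2738°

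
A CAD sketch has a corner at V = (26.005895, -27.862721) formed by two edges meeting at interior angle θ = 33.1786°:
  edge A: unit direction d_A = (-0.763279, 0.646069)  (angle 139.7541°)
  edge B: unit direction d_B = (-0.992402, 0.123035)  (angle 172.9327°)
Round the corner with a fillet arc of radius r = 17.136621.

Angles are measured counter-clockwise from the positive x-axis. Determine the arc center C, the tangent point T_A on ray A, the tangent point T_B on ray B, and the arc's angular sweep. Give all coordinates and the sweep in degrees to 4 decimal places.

center=(-28.9715,-3.7790) T_A=(-17.9001,9.3011) T_B=(-31.0800,-20.7854) sweep=146.8214

bisector direction at 156.3434° = (-0.915967,0.401254)
center distance |VC| = r/sin(θ/2) = 17.136621/sin(16.5893°) = 60.021216
C = V + |VC|·bis = (-28.9715,-3.7790)
T_A = V + ((C−V)·d_A)·d_A = V + 57.5229·d_A = (-17.9001,9.3011)
T_B = V + ((C−V)·d_B)·d_B = V + 57.5229·d_B = (-31.0800,-20.7854)
sweep = 180° − θ = 146.8214°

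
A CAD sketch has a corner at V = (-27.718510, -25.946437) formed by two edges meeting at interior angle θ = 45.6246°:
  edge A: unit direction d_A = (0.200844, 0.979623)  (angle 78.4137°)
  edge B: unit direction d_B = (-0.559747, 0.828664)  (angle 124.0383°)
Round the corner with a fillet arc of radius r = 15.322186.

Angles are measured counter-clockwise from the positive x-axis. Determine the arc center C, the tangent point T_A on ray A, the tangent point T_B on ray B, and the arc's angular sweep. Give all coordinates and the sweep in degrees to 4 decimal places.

center=(-35.4121,12.8168) T_A=(-20.4021,9.7394) T_B=(-48.1091,4.2402) sweep=134.3754

bisector direction at 101.2260° = (-0.194679,0.980867)
center distance |VC| = r/sin(θ/2) = 15.322186/sin(22.8123°) = 39.519353
C = V + |VC|·bis = (-35.4121,12.8168)
T_A = V + ((C−V)·d_A)·d_A = V + 36.4281·d_A = (-20.4021,9.7394)
T_B = V + ((C−V)·d_B)·d_B = V + 36.4281·d_B = (-48.1091,4.2402)
sweep = 180° − θ = 134.3754°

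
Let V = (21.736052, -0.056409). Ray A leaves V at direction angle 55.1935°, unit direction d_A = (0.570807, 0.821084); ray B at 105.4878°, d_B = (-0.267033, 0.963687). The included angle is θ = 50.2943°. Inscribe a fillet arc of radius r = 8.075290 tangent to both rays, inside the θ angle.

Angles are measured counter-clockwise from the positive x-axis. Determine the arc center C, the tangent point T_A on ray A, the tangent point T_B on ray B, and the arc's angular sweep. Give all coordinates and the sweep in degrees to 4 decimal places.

center=(24.9246,18.6773) T_A=(31.5551,14.0679) T_B=(17.1425,16.5210) sweep=129.7057

bisector direction at 80.3406° = (0.167790,0.985823)
center distance |VC| = r/sin(θ/2) = 8.075290/sin(25.1471°) = 19.003164
C = V + |VC|·bis = (24.9246,18.6773)
T_A = V + ((C−V)·d_A)·d_A = V + 17.2020·d_A = (31.5551,14.0679)
T_B = V + ((C−V)·d_B)·d_B = V + 17.2020·d_B = (17.1425,16.5210)
sweep = 180° − θ = 129.7057°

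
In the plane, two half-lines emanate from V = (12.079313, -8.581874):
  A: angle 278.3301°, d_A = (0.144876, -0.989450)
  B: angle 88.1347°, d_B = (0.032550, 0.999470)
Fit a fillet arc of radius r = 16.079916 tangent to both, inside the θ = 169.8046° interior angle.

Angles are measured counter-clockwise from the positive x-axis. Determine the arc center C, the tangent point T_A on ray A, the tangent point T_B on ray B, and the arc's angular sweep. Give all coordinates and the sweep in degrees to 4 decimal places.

bisector direction at 3.2324° = (0.998409,0.056386)
center distance |VC| = r/sin(θ/2) = 16.079916/sin(84.9023°) = 16.143771
C = V + |VC|·bis = (28.1974,-7.6716)
T_A = V + ((C−V)·d_A)·d_A = V + 1.4344·d_A = (12.2871,-10.0012)
T_B = V + ((C−V)·d_B)·d_B = V + 1.4344·d_B = (12.1260,-7.1482)
sweep = 180° − θ = 10.1954°

center=(28.1974,-7.6716) T_A=(12.2871,-10.0012) T_B=(12.1260,-7.1482) sweep=10.1954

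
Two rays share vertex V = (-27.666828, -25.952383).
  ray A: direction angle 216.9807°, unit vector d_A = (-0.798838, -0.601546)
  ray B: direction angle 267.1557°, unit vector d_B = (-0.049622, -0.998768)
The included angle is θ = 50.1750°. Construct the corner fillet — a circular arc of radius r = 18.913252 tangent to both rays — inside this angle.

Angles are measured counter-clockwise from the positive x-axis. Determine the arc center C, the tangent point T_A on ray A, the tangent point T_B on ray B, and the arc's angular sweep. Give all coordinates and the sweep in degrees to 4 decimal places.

center=(-48.5614,-65.3625) T_A=(-59.9386,-50.2539) T_B=(-29.6715,-66.3010) sweep=129.8250

bisector direction at 242.0682° = (-0.468420,-0.883506)
center distance |VC| = r/sin(θ/2) = 18.913252/sin(25.0875°) = 44.606532
C = V + |VC|·bis = (-48.5614,-65.3625)
T_A = V + ((C−V)·d_A)·d_A = V + 40.3984·d_A = (-59.9386,-50.2539)
T_B = V + ((C−V)·d_B)·d_B = V + 40.3984·d_B = (-29.6715,-66.3010)
sweep = 180° − θ = 129.8250°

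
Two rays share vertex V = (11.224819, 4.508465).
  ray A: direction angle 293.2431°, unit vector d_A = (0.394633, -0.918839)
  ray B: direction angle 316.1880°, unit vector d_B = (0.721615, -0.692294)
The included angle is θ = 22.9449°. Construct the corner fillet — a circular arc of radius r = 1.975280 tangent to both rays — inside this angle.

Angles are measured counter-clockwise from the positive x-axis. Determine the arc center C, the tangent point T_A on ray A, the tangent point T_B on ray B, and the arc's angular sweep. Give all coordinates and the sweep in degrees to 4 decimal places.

center=(16.8807,-3.6549) T_A=(15.0657,-4.4344) T_B=(18.2481,-2.2295) sweep=157.0551

bisector direction at 304.7156° = (0.569503,-0.821990)
center distance |VC| = r/sin(θ/2) = 1.975280/sin(11.4725°) = 9.931184
C = V + |VC|·bis = (16.8807,-3.6549)
T_A = V + ((C−V)·d_A)·d_A = V + 9.7328·d_A = (15.0657,-4.4344)
T_B = V + ((C−V)·d_B)·d_B = V + 9.7328·d_B = (18.2481,-2.2295)
sweep = 180° − θ = 157.0551°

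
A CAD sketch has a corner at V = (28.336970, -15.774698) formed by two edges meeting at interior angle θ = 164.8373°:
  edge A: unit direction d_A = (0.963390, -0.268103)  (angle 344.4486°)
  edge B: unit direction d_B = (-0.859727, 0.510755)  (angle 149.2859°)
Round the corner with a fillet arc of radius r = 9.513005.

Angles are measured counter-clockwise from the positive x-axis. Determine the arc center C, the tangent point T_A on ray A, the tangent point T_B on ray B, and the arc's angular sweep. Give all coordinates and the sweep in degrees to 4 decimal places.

center=(32.1072,-6.9494) T_A=(29.5568,-16.1142) T_B=(27.2484,-15.1280) sweep=15.1627

bisector direction at 66.8673° = (0.392863,0.919597)
center distance |VC| = r/sin(θ/2) = 9.513005/sin(82.4186°) = 9.596896
C = V + |VC|·bis = (32.1072,-6.9494)
T_A = V + ((C−V)·d_A)·d_A = V + 1.2662·d_A = (29.5568,-16.1142)
T_B = V + ((C−V)·d_B)·d_B = V + 1.2662·d_B = (27.2484,-15.1280)
sweep = 180° − θ = 15.1627°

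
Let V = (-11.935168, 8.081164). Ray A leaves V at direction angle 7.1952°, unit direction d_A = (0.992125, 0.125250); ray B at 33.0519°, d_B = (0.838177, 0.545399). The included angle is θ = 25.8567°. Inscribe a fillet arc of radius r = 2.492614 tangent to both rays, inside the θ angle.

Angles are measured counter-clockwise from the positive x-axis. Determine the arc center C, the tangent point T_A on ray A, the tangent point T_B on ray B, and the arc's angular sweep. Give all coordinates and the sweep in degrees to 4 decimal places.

center=(-1.4742,11.9142) T_A=(-1.1620,9.4412) T_B=(-2.8337,14.0034) sweep=154.1433

bisector direction at 20.1235° = (0.938953,0.344046)
center distance |VC| = r/sin(θ/2) = 2.492614/sin(12.9284°) = 11.141051
C = V + |VC|·bis = (-1.4742,11.9142)
T_A = V + ((C−V)·d_A)·d_A = V + 10.8586·d_A = (-1.1620,9.4412)
T_B = V + ((C−V)·d_B)·d_B = V + 10.8586·d_B = (-2.8337,14.0034)
sweep = 180° − θ = 154.1433°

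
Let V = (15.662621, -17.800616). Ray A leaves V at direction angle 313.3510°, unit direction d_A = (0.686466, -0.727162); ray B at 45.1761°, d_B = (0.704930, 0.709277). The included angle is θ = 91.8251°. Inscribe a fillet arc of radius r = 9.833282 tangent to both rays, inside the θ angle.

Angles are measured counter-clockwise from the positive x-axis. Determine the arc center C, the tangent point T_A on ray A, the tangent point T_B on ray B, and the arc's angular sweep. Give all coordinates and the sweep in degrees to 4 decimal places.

center=(29.3516,-17.9766) T_A=(22.2012,-24.7268) T_B=(22.3770,-11.0448) sweep=88.1749

bisector direction at 359.2636° = (0.999917,-0.012853)
center distance |VC| = r/sin(θ/2) = 9.833282/sin(45.9126°) = 13.690065
C = V + |VC|·bis = (29.3516,-17.9766)
T_A = V + ((C−V)·d_A)·d_A = V + 9.5249·d_A = (22.2012,-24.7268)
T_B = V + ((C−V)·d_B)·d_B = V + 9.5249·d_B = (22.3770,-11.0448)
sweep = 180° − θ = 88.1749°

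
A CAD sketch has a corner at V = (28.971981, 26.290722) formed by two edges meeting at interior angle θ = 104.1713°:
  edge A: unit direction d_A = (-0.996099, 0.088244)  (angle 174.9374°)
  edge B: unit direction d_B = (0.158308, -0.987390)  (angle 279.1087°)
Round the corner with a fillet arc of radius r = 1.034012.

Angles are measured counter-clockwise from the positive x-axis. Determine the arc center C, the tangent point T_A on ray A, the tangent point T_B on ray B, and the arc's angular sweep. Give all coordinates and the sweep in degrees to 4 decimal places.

bisector direction at 227.0231° = (-0.681704,-0.731628)
center distance |VC| = r/sin(θ/2) = 1.034012/sin(52.0857°) = 1.310651
C = V + |VC|·bis = (28.0785,25.3318)
T_A = V + ((C−V)·d_A)·d_A = V + 0.8054·d_A = (28.1698,26.3618)
T_B = V + ((C−V)·d_B)·d_B = V + 0.8054·d_B = (29.0995,25.4955)
sweep = 180° − θ = 75.8287°

center=(28.0785,25.3318) T_A=(28.1698,26.3618) T_B=(29.0995,25.4955) sweep=75.8287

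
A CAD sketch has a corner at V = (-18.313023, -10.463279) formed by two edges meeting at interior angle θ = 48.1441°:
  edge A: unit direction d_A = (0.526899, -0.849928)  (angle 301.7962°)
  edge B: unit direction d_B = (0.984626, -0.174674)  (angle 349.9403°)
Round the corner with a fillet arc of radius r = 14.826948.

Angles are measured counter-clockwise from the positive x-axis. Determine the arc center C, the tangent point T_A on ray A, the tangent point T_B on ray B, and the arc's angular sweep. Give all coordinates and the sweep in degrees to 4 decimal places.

center=(11.7763,-30.8596) T_A=(-0.8255,-38.6719) T_B=(14.3662,-16.2606) sweep=131.8559

bisector direction at 325.8682° = (0.827750,-0.561098)
center distance |VC| = r/sin(θ/2) = 14.826948/sin(24.0721°) = 36.350795
C = V + |VC|·bis = (11.7763,-30.8596)
T_A = V + ((C−V)·d_A)·d_A = V + 33.1895·d_A = (-0.8255,-38.6719)
T_B = V + ((C−V)·d_B)·d_B = V + 33.1895·d_B = (14.3662,-16.2606)
sweep = 180° − θ = 131.8559°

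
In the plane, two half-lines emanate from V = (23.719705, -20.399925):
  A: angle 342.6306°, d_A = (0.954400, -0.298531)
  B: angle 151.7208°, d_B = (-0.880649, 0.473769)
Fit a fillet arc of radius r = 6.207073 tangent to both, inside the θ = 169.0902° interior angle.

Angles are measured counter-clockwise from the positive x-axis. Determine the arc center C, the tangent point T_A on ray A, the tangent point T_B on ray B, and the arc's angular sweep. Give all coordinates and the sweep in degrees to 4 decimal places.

center=(26.1384,-14.6528) T_A=(24.2854,-20.5769) T_B=(23.1977,-20.1191) sweep=10.9098

bisector direction at 67.1757° = (0.387907,0.921699)
center distance |VC| = r/sin(θ/2) = 6.207073/sin(84.5451°) = 6.235311
C = V + |VC|·bis = (26.1384,-14.6528)
T_A = V + ((C−V)·d_A)·d_A = V + 0.5927·d_A = (24.2854,-20.5769)
T_B = V + ((C−V)·d_B)·d_B = V + 0.5927·d_B = (23.1977,-20.1191)
sweep = 180° − θ = 10.9098°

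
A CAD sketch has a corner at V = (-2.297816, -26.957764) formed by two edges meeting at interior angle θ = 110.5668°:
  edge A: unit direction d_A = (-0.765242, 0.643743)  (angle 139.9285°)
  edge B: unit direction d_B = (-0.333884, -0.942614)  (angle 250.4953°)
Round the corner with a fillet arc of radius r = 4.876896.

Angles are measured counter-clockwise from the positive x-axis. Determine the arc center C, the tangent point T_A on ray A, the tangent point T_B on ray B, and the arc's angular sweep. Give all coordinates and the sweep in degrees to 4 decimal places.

center=(-8.0230,-28.5146) T_A=(-4.8836,-24.7825) T_B=(-3.4260,-30.1429) sweep=69.4332

bisector direction at 195.2119° = (-0.964962,-0.262390)
center distance |VC| = r/sin(θ/2) = 4.876896/sin(55.2834°) = 5.933115
C = V + |VC|·bis = (-8.0230,-28.5146)
T_A = V + ((C−V)·d_A)·d_A = V + 3.3790·d_A = (-4.8836,-24.7825)
T_B = V + ((C−V)·d_B)·d_B = V + 3.3790·d_B = (-3.4260,-30.1429)
sweep = 180° − θ = 69.4332°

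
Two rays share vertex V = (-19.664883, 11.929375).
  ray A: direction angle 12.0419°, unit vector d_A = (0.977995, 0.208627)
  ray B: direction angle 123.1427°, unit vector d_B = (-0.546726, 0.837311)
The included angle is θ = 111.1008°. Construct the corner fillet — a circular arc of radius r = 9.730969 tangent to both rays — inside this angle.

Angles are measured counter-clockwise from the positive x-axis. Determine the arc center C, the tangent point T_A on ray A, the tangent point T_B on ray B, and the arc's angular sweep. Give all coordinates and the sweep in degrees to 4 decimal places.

bisector direction at 67.5923° = (0.381195,0.924495)
center distance |VC| = r/sin(θ/2) = 9.730969/sin(55.5504°) = 11.800491
C = V + |VC|·bis = (-15.1666,22.8389)
T_A = V + ((C−V)·d_A)·d_A = V + 6.6753·d_A = (-13.1365,13.3220)
T_B = V + ((C−V)·d_B)·d_B = V + 6.6753·d_B = (-23.3145,17.5187)
sweep = 180° − θ = 68.8992°

center=(-15.1666,22.8389) T_A=(-13.1365,13.3220) T_B=(-23.3145,17.5187) sweep=68.8992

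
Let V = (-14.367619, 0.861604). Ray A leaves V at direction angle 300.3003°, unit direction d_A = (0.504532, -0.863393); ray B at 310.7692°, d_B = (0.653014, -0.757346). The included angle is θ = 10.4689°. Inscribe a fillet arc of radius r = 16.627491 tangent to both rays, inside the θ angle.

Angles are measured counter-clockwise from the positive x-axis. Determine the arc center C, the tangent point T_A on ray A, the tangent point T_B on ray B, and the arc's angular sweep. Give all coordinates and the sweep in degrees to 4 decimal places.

center=(91.5591,-147.4519) T_A=(77.2031,-155.8410) T_B=(104.1519,-136.5939) sweep=169.5311

bisector direction at 305.5348° = (0.581197,-0.813763)
center distance |VC| = r/sin(θ/2) = 16.627491/sin(5.2344°) = 182.256319
C = V + |VC|·bis = (91.5591,-147.4519)
T_A = V + ((C−V)·d_A)·d_A = V + 181.4963·d_A = (77.2031,-155.8410)
T_B = V + ((C−V)·d_B)·d_B = V + 181.4963·d_B = (104.1519,-136.5939)
sweep = 180° − θ = 169.5311°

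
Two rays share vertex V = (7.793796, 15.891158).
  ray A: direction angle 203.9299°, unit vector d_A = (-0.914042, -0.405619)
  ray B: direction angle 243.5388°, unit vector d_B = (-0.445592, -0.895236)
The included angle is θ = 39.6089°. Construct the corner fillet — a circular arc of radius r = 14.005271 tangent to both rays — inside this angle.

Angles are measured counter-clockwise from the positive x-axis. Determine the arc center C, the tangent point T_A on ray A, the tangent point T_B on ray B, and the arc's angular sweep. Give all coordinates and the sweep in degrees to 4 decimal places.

bisector direction at 223.7344° = (-0.722553,-0.691316)
center distance |VC| = r/sin(θ/2) = 14.005271/sin(19.8044°) = 41.336530
C = V + |VC|·bis = (-22.0740,-12.6854)
T_A = V + ((C−V)·d_A)·d_A = V + 38.8917·d_A = (-27.7548,0.1160)
T_B = V + ((C−V)·d_B)·d_B = V + 38.8917·d_B = (-9.5360,-18.9261)
sweep = 180° − θ = 140.3911°

center=(-22.0740,-12.6854) T_A=(-27.7548,0.1160) T_B=(-9.5360,-18.9261) sweep=140.3911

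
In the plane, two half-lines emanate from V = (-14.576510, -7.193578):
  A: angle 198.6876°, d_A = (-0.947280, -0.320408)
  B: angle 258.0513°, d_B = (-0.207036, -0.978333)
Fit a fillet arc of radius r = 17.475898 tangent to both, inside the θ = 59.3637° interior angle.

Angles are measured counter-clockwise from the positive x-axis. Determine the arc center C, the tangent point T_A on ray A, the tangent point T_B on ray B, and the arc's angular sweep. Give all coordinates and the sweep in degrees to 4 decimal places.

bisector direction at 228.3695° = (-0.664325,-0.747444)
center distance |VC| = r/sin(θ/2) = 17.475898/sin(29.6819°) = 35.291763
C = V + |VC|·bis = (-38.0217,-33.5722)
T_A = V + ((C−V)·d_A)·d_A = V + 30.6611·d_A = (-43.6211,-17.0176)
T_B = V + ((C−V)·d_B)·d_B = V + 30.6611·d_B = (-20.9245,-37.1903)
sweep = 180° − θ = 120.6363°

center=(-38.0217,-33.5722) T_A=(-43.6211,-17.0176) T_B=(-20.9245,-37.1903) sweep=120.6363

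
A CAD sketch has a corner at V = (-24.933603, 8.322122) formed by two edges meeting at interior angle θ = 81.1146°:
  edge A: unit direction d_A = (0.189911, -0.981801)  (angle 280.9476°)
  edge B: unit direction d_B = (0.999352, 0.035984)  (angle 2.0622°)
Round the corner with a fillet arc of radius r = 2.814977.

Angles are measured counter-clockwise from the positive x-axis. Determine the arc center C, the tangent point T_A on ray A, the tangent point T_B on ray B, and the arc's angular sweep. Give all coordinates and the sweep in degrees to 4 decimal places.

center=(-21.5452,5.6273) T_A=(-24.3089,5.0927) T_B=(-21.6465,8.4405) sweep=98.8854

bisector direction at 321.5049° = (0.782661,-0.622448)
center distance |VC| = r/sin(θ/2) = 2.814977/sin(40.5573°) = 4.329347
C = V + |VC|·bis = (-21.5452,5.6273)
T_A = V + ((C−V)·d_A)·d_A = V + 3.2892·d_A = (-24.3089,5.0927)
T_B = V + ((C−V)·d_B)·d_B = V + 3.2892·d_B = (-21.6465,8.4405)
sweep = 180° − θ = 98.8854°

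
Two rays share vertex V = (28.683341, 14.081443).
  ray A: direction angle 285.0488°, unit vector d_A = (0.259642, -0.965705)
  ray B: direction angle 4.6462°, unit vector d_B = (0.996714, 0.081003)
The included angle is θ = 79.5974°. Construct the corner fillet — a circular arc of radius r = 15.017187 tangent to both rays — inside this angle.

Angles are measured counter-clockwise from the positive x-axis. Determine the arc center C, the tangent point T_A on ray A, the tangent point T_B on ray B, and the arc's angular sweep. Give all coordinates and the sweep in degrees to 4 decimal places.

bisector direction at 324.8475° = (0.817622,-0.575755)
center distance |VC| = r/sin(θ/2) = 15.017187/sin(39.7987°) = 23.460972
C = V + |VC|·bis = (47.8656,0.5737)
T_A = V + ((C−V)·d_A)·d_A = V + 18.0250·d_A = (33.3634,-3.3254)
T_B = V + ((C−V)·d_B)·d_B = V + 18.0250·d_B = (46.6491,15.5415)
sweep = 180° − θ = 100.4026°

center=(47.8656,0.5737) T_A=(33.3634,-3.3254) T_B=(46.6491,15.5415) sweep=100.4026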